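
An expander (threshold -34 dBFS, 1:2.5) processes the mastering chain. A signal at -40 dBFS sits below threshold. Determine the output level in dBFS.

-49 dBFS

Below threshold, a 1:2.5 expander applies gain = (2.5−1)×(T − x) of attenuation.
(2.5−1) × 6 = 9 dB, so output = -40 − 9 = -49 dBFS.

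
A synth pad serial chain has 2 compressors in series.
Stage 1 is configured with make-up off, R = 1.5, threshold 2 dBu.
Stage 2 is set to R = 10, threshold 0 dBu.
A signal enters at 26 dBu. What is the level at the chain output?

Stage 1: overshoot 24 dB → 24/1.5 = 16 dB → 18 dBu.
Stage 2: 18 dBu is 18 dB over 0 dBu; at 10:1 that becomes 1.8 dB over, giving 1.8 dBu.

1.8 dBu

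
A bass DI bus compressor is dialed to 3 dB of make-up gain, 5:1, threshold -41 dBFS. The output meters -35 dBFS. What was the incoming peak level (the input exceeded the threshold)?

Stripping the +3 dB make-up gives -38 dBFS at the gain stage.
Post-compression overshoot = -38 − (-41) = 3 dB.
Before 5:1 compression the overshoot was 3 × 5 = 15 dB, so input = -41 + 15 = -26 dBFS.

-26 dBFS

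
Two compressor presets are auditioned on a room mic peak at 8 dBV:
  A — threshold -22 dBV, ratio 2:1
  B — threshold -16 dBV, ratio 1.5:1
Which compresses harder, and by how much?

A: overshoot 30 dB → output overshoot 15 dB → GR 15 dB.
B: overshoot 24 dB → output overshoot 16 dB → GR 8 dB.
A reduces 7 dB more.

A, by 7 dB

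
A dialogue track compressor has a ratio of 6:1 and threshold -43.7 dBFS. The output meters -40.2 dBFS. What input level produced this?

-22.7 dBFS

That's 3.5 dB above the -43.7 dBFS threshold.
Before 6:1 compression the overshoot was 3.5 × 6 = 21 dB, so input = -43.7 + 21 = -22.7 dBFS.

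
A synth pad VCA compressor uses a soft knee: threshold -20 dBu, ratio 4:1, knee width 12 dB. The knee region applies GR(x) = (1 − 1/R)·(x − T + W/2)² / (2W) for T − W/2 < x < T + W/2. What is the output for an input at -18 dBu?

-20 dBu

x − T + W/2 = -18 − (-20) + 6 = 8.
GR = (1 − 1/4) × 8² / 24 = 0.75 × 64 / 24 = 2 dB.
Output = -18 − 2 = -20 dBu.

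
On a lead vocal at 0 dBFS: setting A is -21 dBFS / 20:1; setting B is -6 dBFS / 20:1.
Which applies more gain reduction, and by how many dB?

A, by 14.25 dB

A: 21 dB over, compressed to 1.05 dB over, so 19.95 dB of GR.
B: 6 dB over, compressed to 0.3 dB over, so 5.7 dB of GR.
A applies 14.25 dB more gain reduction.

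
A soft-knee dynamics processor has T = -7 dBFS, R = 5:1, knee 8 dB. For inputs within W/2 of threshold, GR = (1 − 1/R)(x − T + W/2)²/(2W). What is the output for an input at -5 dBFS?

-6.8 dBFS

x − T + W/2 = -5 − (-7) + 4 = 6.
GR = (1 − 1/5) × 6² / 16 = 0.8 × 36 / 16 = 1.8 dB.
Output = -5 − 1.8 = -6.8 dBFS.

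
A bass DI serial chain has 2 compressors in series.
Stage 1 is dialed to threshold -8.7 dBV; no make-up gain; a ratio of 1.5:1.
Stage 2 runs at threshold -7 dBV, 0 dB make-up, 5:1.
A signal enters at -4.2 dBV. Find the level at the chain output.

-6.74 dBV

Stage 1: overshoot 4.5 dB → 4.5/1.5 = 3 dB → -5.7 dBV.
Stage 2: 1.3 dB above -7 dBV, reduced 5:1 to 0.26 dB above → -6.74 dBV.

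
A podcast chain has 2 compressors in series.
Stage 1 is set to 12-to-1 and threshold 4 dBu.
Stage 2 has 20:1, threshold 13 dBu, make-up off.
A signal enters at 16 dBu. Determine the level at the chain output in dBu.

Stage 1: overshoot 12 dB → 12/12 = 1 dB → 5 dBu.
Stage 2: 5 dBu is at or below the 13 dBu threshold — no compression; output 5 dBu.

5 dBu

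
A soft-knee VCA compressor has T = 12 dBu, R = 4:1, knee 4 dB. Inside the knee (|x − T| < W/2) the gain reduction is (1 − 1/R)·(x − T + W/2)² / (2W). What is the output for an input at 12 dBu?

x − T + W/2 = 12 − 12 + 2 = 2.
GR = (1 − 1/4) × 2² / 8 = 0.75 × 4 / 8 = 0.375 dB.
Output = 12 − 0.375 = 11.625 dBu.

11.625 dBu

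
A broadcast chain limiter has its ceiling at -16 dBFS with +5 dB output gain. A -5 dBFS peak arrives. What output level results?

At ∞:1, everything above -16 dBFS is held at the ceiling.
Output gain then adds 5 dB: -16 + 5 = -11 dBFS.

-11 dBFS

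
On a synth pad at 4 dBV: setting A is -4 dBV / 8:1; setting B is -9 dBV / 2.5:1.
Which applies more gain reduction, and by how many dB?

B, by 0.8 dB

A: overshoot 8 dB → output overshoot 1 dB → GR 7 dB.
B: overshoot 13 dB → output overshoot 5.2 dB → GR 7.8 dB.
B applies 0.8 dB more gain reduction.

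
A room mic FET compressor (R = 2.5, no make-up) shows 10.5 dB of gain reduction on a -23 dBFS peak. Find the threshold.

Input is 17.5 dB above T (since output overshoot × R = input overshoot: (-33.5 − T)·2.5 = -23 − T gives T = -40.5 dBFS).
Check: -40.5 + (-23 − (-40.5))/2.5 = -40.5 + 7 = -33.5 dBFS. ✓

-40.5 dBFS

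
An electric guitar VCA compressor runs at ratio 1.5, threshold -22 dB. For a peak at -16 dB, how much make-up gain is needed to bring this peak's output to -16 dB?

The peak compresses to -22 + 6/1.5 = -18 dB.
To reach -16 dB requires -16 − (-18) = 2 dB of make-up.

2 dB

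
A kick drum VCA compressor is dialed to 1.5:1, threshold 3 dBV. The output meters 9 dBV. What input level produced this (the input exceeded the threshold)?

12 dBV

That's 6 dB above the 3 dBV threshold.
Input overshoot = R × output overshoot = 9 dB → input = 3 + 9 = 12 dBV.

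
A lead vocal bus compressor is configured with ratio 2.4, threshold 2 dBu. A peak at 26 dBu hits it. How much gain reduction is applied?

26 dBu exceeds the threshold by 24 dB.
A 2.4:1 ratio leaves 10 dB of that excess.
GR = overshoot in − overshoot out = 24 − 10 = 14 dB.

14 dB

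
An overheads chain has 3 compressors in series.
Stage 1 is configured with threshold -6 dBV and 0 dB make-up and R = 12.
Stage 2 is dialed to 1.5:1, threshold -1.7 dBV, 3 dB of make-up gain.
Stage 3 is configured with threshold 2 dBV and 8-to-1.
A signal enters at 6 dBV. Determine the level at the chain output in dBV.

-2 dBV

Stage 1: 12 dB above -6 dBV, reduced 12:1 to 1 dB above → -5 dBV.
Stage 2: -5 dBV is at or below the -1.7 dBV threshold — no compression; make-up brings it to -2 dBV.
Stage 3: -2 dBV ≤ 2 dBV, so stage 3 doesn't engage; output -2 dBV.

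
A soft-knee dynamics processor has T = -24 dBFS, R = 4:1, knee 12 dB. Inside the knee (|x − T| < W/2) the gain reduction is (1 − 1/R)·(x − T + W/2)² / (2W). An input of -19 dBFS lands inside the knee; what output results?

-22.78125 dBFS

x − T + W/2 = -19 − (-24) + 6 = 11.
GR = (1 − 1/4) × 11² / 24 = 0.75 × 121 / 24 = 3.78125 dB.
Output = -19 − 3.78125 = -22.78125 dBFS.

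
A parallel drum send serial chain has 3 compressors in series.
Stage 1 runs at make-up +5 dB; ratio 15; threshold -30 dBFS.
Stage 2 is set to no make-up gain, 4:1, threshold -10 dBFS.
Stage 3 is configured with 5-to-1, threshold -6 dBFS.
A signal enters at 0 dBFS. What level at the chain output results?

-23 dBFS

Stage 1: overshoot 30 dB → 30/15 = 2 dB → -28 dBFS; +5 dB make-up → -23 dBFS.
Stage 2: -23 dBFS ≤ -10 dBFS, so stage 2 doesn't engage; output -23 dBFS.
Stage 3: -23 dBFS ≤ -6 dBFS, so stage 3 doesn't engage; output -23 dBFS.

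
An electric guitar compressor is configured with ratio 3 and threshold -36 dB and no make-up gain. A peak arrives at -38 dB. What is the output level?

-38 dB is 2 dB below the -36 dB threshold, so no gain reduction is applied.
Output = input = -38 dB.

-38 dB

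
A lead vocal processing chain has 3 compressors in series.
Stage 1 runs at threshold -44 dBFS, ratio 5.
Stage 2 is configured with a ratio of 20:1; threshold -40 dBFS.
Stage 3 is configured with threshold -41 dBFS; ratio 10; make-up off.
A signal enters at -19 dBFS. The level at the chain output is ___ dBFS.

-40.895 dBFS

Stage 1: 25 dB above -44 dBFS, reduced 5:1 to 5 dB above → -39 dBFS.
Stage 2: 1 dB above -40 dBFS, reduced 20:1 to 0.05 dB above → -39.95 dBFS.
Stage 3: -39.95 dBFS is 1.05 dB over -41 dBFS; at 10:1 that becomes 0.105 dB over, giving -40.895 dBFS.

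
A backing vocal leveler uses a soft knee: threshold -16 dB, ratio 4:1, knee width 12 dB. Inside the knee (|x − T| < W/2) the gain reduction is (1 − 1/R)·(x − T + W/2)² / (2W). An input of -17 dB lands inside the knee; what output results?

-17.78125 dB

x − T + W/2 = -17 − (-16) + 6 = 5.
GR = (1 − 1/4) × 5² / 24 = 0.75 × 25 / 24 = 0.78125 dB.
Output = -17 − 0.78125 = -17.78125 dB.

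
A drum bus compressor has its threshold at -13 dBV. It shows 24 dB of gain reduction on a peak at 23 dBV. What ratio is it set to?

Input overshoot = 23 − (-13) = 36 dB.
Output overshoot = 36 − 24 = 12 dB.
Ratio = input overshoot / output overshoot = 36 / 12 = 3.

3:1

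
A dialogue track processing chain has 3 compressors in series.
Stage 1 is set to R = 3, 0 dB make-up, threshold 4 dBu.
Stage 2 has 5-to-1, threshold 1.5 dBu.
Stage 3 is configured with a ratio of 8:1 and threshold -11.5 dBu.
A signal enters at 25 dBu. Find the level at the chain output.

Stage 1: overshoot 21 dB → 21/3 = 7 dB → 11 dBu.
Stage 2: 9.5 dB above 1.5 dBu, reduced 5:1 to 1.9 dB above → 3.4 dBu.
Stage 3: 14.9 dB above -11.5 dBu, reduced 8:1 to 1.8625 dB above → -9.6375 dBu.

-9.6375 dBu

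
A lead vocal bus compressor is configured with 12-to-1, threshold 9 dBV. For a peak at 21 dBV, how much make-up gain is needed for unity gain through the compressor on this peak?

Without make-up, output = threshold + overshoot/12 = 9 + 1 = 10 dBV.
Gap to target: 11 dB.

11 dB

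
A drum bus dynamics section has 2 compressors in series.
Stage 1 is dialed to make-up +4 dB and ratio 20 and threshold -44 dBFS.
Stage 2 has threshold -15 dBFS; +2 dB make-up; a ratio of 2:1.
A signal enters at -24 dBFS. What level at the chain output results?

-37 dBFS

Stage 1: overshoot 20 dB → 20/20 = 1 dB → -43 dBFS; +4 dB make-up → -39 dBFS.
Stage 2: below threshold (-39 ≤ -15); passes unchanged; make-up brings it to -37 dBFS.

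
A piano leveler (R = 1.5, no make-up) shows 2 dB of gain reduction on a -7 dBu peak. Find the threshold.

-13 dBu

Let T be the threshold. Output overshoot = (input overshoot)/R, so -9 − T = (-7 − T)/1.5.
1.5·(-9 − T) = -7 − T → 0.5·T = -13.5 − (-7) = -6.5.
T = -6.5/0.5 = -13 dBu.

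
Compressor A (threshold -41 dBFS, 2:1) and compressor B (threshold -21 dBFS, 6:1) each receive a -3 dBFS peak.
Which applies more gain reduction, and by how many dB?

A, by 4 dB

A: GR = 38 − 38/2 = 19 dB.
B: GR = 18 − 18/6 = 15 dB.
A applies 4 dB more gain reduction.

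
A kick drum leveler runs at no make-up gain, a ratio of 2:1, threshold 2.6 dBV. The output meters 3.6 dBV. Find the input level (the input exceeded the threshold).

4.6 dBV

The compressed level sits 3.6 − 2.6 = 1 dB over threshold.
Undo the ratio: input overshoot = 1 × 2 = 2 dB, giving input = 4.6 dBV.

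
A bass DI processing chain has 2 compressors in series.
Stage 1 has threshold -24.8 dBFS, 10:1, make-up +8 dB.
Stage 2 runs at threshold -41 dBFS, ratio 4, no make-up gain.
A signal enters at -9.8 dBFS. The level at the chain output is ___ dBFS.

-34.575 dBFS

Stage 1: -9.8 dBFS is 15 dB over -24.8 dBFS; at 10:1 that becomes 1.5 dB over, giving -23.3 dBFS; +8 dB make-up → -15.3 dBFS.
Stage 2: overshoot 25.7 dB → 25.7/4 = 6.425 dB → -34.575 dBFS.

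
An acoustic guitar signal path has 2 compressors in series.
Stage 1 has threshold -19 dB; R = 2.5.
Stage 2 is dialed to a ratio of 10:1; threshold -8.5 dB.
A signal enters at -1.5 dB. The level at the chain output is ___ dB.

-12 dB

Stage 1: -1.5 dB is 17.5 dB over -19 dB; at 2.5:1 that becomes 7 dB over, giving -12 dB.
Stage 2: -12 dB ≤ -8.5 dB, so stage 2 doesn't engage; output -12 dB.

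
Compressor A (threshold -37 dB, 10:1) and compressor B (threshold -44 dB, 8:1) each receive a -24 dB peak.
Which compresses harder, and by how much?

B, by 5.8 dB

A: 13 dB over, compressed to 1.3 dB over, so 11.7 dB of GR.
B: 20 dB over, compressed to 2.5 dB over, so 17.5 dB of GR.
B applies 5.8 dB more gain reduction.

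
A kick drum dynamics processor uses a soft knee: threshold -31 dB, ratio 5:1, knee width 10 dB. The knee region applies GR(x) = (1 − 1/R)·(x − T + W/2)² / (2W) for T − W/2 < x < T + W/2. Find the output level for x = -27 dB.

-30.24 dB

x − T + W/2 = -27 − (-31) + 5 = 9.
GR = (1 − 1/5) × 9² / 20 = 0.8 × 81 / 20 = 3.24 dB.
Output = -27 − 3.24 = -30.24 dB.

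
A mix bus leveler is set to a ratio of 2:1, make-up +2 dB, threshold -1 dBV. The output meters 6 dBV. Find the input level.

9 dBV

Stripping the +2 dB make-up gives 4 dBV at the gain stage.
That's 5 dB above the -1 dBV threshold.
Undo the ratio: input overshoot = 5 × 2 = 10 dB, giving input = 9 dBV.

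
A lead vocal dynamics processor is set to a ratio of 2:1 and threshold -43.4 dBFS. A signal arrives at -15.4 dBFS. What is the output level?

-29.4 dBFS

-15.4 dBFS sits 28 dB over threshold.
At 2:1 the overshoot is divided by 2, leaving 14 dB above threshold.
So the level is -43.4 + 14 = -29.4 dBFS.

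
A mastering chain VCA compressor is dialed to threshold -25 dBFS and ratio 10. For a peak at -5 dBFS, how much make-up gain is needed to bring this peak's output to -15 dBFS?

Without make-up, output = threshold + overshoot/10 = -25 + 2 = -23 dBFS.
Gap to target: 8 dB.

8 dB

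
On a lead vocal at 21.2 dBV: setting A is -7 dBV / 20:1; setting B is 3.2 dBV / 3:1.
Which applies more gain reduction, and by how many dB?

A: GR = 28.2 − 28.2/20 = 26.79 dB.
B: GR = 18 − 18/3 = 12 dB.
A applies 14.79 dB more gain reduction.

A, by 14.79 dB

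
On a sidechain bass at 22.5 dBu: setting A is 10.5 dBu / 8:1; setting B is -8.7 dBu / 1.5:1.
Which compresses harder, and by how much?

A, by 0.1 dB

A: GR = 12 − 12/8 = 10.5 dB.
B: GR = 31.2 − 31.2/1.5 = 10.4 dB.
Difference: 0.1 dB in favour of A.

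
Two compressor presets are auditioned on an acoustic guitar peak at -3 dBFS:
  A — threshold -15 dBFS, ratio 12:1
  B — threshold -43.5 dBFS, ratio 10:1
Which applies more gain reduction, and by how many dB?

A: overshoot 12 dB → output overshoot 1 dB → GR 11 dB.
B: overshoot 40.5 dB → output overshoot 4.05 dB → GR 36.45 dB.
B applies 25.45 dB more gain reduction.

B, by 25.45 dB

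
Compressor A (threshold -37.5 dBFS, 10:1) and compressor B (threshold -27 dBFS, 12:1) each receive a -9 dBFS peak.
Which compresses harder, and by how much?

A, by 9.15 dB

A: 28.5 dB over, compressed to 2.85 dB over, so 25.65 dB of GR.
B: 18 dB over, compressed to 1.5 dB over, so 16.5 dB of GR.
A reduces 9.15 dB more.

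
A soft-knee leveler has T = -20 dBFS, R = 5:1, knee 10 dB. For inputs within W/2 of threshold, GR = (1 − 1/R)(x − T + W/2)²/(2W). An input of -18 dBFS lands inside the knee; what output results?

x − T + W/2 = -18 − (-20) + 5 = 7.
GR = (1 − 1/5) × 7² / 20 = 0.8 × 49 / 20 = 1.96 dB.
Output = -18 − 1.96 = -19.96 dBFS.

-19.96 dBFS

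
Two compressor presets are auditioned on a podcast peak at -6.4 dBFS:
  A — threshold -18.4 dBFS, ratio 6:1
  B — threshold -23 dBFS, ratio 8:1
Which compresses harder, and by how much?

B, by 4.525 dB

A: GR = 12 − 12/6 = 10 dB.
B: GR = 16.6 − 16.6/8 = 14.525 dB.
B reduces 4.525 dB more.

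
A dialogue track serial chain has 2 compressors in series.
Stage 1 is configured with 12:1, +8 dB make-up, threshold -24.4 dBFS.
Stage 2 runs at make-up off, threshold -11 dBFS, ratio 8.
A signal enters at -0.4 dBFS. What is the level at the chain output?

-14.4 dBFS

Stage 1: 24 dB above -24.4 dBFS, reduced 12:1 to 2 dB above → -22.4 dBFS; +8 dB make-up → -14.4 dBFS.
Stage 2: -14.4 dBFS is at or below the -11 dBFS threshold — no compression; output -14.4 dBFS.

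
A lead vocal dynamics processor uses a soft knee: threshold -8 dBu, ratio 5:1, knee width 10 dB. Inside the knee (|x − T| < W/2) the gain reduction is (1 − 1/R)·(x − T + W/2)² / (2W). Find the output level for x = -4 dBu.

x − T + W/2 = -4 − (-8) + 5 = 9.
GR = (1 − 1/5) × 9² / 20 = 0.8 × 81 / 20 = 3.24 dB.
Output = -4 − 3.24 = -7.24 dBu.

-7.24 dBu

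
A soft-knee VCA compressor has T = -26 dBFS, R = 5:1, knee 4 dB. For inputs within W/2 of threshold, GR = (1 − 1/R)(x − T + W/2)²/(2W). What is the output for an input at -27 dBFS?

-27.1 dBFS

x − T + W/2 = -27 − (-26) + 2 = 1.
GR = (1 − 1/5) × 1² / 8 = 0.8 × 1 / 8 = 0.1 dB.
Output = -27 − 0.1 = -27.1 dBFS.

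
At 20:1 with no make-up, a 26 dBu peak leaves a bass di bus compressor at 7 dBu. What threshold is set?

6 dBu

Input is 20 dB above T (since output overshoot × R = input overshoot: (7 − T)·20 = 26 − T gives T = 6 dBu).
Check: 6 + (26 − 6)/20 = 6 + 1 = 7 dBu. ✓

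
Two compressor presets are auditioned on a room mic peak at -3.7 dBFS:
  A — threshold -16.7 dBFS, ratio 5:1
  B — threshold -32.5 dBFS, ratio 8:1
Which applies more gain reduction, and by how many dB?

B, by 14.8 dB

A: overshoot 13 dB → output overshoot 2.6 dB → GR 10.4 dB.
B: overshoot 28.8 dB → output overshoot 3.6 dB → GR 25.2 dB.
Difference: 14.8 dB in favour of B.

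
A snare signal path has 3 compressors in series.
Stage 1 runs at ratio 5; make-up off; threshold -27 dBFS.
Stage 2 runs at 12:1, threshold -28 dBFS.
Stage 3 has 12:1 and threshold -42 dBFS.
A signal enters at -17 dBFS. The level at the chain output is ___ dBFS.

Stage 1: 10 dB above -27 dBFS, reduced 5:1 to 2 dB above → -25 dBFS.
Stage 2: 3 dB above -28 dBFS, reduced 12:1 to 0.25 dB above → -27.75 dBFS.
Stage 3: 14.25 dB above -42 dBFS, reduced 12:1 to 1.1875 dB above → -40.8125 dBFS.

-40.8125 dBFS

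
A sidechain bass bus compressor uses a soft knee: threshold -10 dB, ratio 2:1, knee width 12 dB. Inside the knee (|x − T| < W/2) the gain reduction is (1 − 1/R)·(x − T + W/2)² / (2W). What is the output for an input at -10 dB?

x − T + W/2 = -10 − (-10) + 6 = 6.
GR = (1 − 1/2) × 6² / 24 = 0.5 × 36 / 24 = 0.75 dB.
Output = -10 − 0.75 = -10.75 dB.

-10.75 dB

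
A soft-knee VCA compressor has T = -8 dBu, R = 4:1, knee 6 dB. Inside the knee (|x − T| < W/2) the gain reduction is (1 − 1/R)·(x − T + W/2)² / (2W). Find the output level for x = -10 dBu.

-10.0625 dBu

x − T + W/2 = -10 − (-8) + 3 = 1.
GR = (1 − 1/4) × 1² / 12 = 0.75 × 1 / 12 = 0.0625 dB.
Output = -10 − 0.0625 = -10.0625 dBu.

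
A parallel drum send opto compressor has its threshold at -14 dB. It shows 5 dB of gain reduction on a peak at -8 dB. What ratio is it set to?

Input overshoot = -8 − (-14) = 6 dB.
Output overshoot = 6 − 5 = 1 dB.
Ratio = input overshoot / output overshoot = 6 / 1 = 6.

6:1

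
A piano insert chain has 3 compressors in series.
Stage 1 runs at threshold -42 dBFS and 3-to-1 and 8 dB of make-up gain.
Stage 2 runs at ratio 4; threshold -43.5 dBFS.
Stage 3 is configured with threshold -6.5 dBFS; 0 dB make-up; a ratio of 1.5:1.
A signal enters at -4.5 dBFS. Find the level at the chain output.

-38 dBFS

Stage 1: -4.5 dBFS is 37.5 dB over -42 dBFS; at 3:1 that becomes 12.5 dB over, giving -29.5 dBFS; +8 dB make-up → -21.5 dBFS.
Stage 2: -21.5 dBFS is 22 dB over -43.5 dBFS; at 4:1 that becomes 5.5 dB over, giving -38 dBFS.
Stage 3: -38 dBFS is at or below the -6.5 dBFS threshold — no compression; output -38 dBFS.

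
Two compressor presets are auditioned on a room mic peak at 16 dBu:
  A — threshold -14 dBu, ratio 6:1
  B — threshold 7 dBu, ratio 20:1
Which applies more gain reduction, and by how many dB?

A: 30 dB over, compressed to 5 dB over, so 25 dB of GR.
B: 9 dB over, compressed to 0.45 dB over, so 8.55 dB of GR.
A reduces 16.45 dB more.

A, by 16.45 dB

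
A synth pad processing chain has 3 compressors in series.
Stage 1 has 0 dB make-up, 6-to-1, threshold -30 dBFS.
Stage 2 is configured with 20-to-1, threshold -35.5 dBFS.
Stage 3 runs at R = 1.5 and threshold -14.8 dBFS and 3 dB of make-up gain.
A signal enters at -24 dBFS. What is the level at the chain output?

-32.175 dBFS

Stage 1: 6 dB above -30 dBFS, reduced 6:1 to 1 dB above → -29 dBFS.
Stage 2: overshoot 6.5 dB → 6.5/20 = 0.325 dB → -35.175 dBFS.
Stage 3: -35.175 dBFS is at or below the -14.8 dBFS threshold — no compression; make-up brings it to -32.175 dBFS.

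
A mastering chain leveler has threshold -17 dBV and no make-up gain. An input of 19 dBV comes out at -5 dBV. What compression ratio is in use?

3:1

Input overshoot = 19 − (-17) = 36 dB; output overshoot = -5 − (-17) = 12 dB.
Ratio = 36 / 12 = 3.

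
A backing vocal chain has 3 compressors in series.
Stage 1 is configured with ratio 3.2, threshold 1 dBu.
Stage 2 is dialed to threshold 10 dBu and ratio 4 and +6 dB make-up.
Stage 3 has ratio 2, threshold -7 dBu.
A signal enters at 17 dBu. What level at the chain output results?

2.5 dBu

Stage 1: 17 dBu is 16 dB over 1 dBu; at 3.2:1 that becomes 5 dB over, giving 6 dBu.
Stage 2: 6 dBu is at or below the 10 dBu threshold — no compression; make-up brings it to 12 dBu.
Stage 3: overshoot 19 dB → 19/2 = 9.5 dB → 2.5 dBu.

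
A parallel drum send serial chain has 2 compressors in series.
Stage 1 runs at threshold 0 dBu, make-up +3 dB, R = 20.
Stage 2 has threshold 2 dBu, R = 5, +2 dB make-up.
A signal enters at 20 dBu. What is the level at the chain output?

Stage 1: 20 dB above 0 dBu, reduced 20:1 to 1 dB above → 1 dBu; +3 dB make-up → 4 dBu.
Stage 2: overshoot 2 dB → 2/5 = 0.4 dB → 2.4 dBu; +2 dB make-up → 4.4 dBu.

4.4 dBu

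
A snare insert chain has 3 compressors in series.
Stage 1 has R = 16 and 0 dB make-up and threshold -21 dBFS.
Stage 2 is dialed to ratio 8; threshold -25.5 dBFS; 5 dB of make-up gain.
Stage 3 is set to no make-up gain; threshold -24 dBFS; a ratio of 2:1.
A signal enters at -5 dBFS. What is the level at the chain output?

-21.90625 dBFS

Stage 1: -5 dBFS is 16 dB over -21 dBFS; at 16:1 that becomes 1 dB over, giving -20 dBFS.
Stage 2: -20 dBFS is 5.5 dB over -25.5 dBFS; at 8:1 that becomes 0.6875 dB over, giving -24.8125 dBFS; +5 dB make-up → -19.8125 dBFS.
Stage 3: overshoot 4.1875 dB → 4.1875/2 = 2.09375 dB → -21.90625 dBFS.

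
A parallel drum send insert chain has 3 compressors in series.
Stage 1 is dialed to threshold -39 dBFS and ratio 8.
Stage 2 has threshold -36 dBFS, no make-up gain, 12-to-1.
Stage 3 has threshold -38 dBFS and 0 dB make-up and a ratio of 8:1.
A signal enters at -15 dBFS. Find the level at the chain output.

-37.75 dBFS

Stage 1: 24 dB above -39 dBFS, reduced 8:1 to 3 dB above → -36 dBFS.
Stage 2: -36 dBFS is at or below the -36 dBFS threshold — no compression; output -36 dBFS.
Stage 3: -36 dBFS is 2 dB over -38 dBFS; at 8:1 that becomes 0.25 dB over, giving -37.75 dBFS.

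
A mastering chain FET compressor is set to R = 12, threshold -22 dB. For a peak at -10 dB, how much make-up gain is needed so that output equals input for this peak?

11 dB

The peak compresses to -22 + 12/12 = -21 dB.
To reach -10 dB requires -10 − (-21) = 11 dB of make-up.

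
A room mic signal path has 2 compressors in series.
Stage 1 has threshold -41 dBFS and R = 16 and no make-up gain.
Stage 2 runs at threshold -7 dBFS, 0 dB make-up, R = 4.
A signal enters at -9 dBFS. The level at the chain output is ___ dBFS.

-39 dBFS

Stage 1: overshoot 32 dB → 32/16 = 2 dB → -39 dBFS.
Stage 2: -39 dBFS is at or below the -7 dBFS threshold — no compression; output -39 dBFS.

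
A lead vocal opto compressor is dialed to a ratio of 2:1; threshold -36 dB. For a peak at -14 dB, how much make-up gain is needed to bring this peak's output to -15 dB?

10 dB

Without make-up, output = threshold + overshoot/2 = -36 + 11 = -25 dB.
Gap to target: 10 dB.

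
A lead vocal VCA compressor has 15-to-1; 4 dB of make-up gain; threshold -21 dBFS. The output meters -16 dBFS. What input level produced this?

-6 dBFS

Before make-up, the level was -16 − 4 = -20 dBFS.
Post-compression overshoot = -20 − (-21) = 1 dB.
Before 15:1 compression the overshoot was 1 × 15 = 15 dB, so input = -21 + 15 = -6 dBFS.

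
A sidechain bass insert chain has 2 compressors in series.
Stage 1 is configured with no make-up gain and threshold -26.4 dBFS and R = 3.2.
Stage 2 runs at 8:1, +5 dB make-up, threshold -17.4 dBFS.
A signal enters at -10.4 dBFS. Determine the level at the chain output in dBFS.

-16.4 dBFS

Stage 1: -10.4 dBFS is 16 dB over -26.4 dBFS; at 3.2:1 that becomes 5 dB over, giving -21.4 dBFS.
Stage 2: below threshold (-21.4 ≤ -17.4); passes unchanged; make-up brings it to -16.4 dBFS.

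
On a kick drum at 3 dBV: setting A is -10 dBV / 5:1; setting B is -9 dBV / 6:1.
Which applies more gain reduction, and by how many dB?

A, by 0.4 dB

A: overshoot 13 dB → output overshoot 2.6 dB → GR 10.4 dB.
B: overshoot 12 dB → output overshoot 2 dB → GR 10 dB.
A applies 0.4 dB more gain reduction.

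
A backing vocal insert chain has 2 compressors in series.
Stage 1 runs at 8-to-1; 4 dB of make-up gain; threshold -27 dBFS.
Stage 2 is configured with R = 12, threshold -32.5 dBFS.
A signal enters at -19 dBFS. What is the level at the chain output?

Stage 1: overshoot 8 dB → 8/8 = 1 dB → -26 dBFS; +4 dB make-up → -22 dBFS.
Stage 2: 10.5 dB above -32.5 dBFS, reduced 12:1 to 0.875 dB above → -31.625 dBFS.

-31.625 dBFS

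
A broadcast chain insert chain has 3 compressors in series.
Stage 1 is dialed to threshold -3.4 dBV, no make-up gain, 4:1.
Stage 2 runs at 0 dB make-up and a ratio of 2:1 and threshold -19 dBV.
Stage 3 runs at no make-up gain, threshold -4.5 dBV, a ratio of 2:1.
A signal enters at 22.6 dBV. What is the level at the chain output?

Stage 1: overshoot 26 dB → 26/4 = 6.5 dB → 3.1 dBV.
Stage 2: 22.1 dB above -19 dBV, reduced 2:1 to 11.05 dB above → -7.95 dBV.
Stage 3: below threshold (-7.95 ≤ -4.5); passes unchanged; output -7.95 dBV.

-7.95 dBV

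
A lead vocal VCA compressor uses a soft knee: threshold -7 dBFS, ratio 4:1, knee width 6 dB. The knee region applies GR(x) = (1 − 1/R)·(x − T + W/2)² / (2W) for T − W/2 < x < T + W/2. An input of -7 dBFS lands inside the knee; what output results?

x − T + W/2 = -7 − (-7) + 3 = 3.
GR = (1 − 1/4) × 3² / 12 = 0.75 × 9 / 12 = 0.5625 dB.
Output = -7 − 0.5625 = -7.5625 dBFS.

-7.5625 dBFS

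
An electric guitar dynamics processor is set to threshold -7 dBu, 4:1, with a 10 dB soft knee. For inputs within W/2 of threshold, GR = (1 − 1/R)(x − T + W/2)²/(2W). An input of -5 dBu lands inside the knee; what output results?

-6.8375 dBu

x − T + W/2 = -5 − (-7) + 5 = 7.
GR = (1 − 1/4) × 7² / 20 = 0.75 × 49 / 20 = 1.8375 dB.
Output = -5 − 1.8375 = -6.8375 dBu.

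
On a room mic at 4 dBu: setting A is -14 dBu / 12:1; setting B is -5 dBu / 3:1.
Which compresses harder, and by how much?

A, by 10.5 dB

A: GR = 18 − 18/12 = 16.5 dB.
B: GR = 9 − 9/3 = 6 dB.
A applies 10.5 dB more gain reduction.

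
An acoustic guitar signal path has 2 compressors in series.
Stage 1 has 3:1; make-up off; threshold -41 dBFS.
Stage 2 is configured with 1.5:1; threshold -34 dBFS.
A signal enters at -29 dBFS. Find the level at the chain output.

-37 dBFS

Stage 1: -29 dBFS is 12 dB over -41 dBFS; at 3:1 that becomes 4 dB over, giving -37 dBFS.
Stage 2: below threshold (-37 ≤ -34); passes unchanged; output -37 dBFS.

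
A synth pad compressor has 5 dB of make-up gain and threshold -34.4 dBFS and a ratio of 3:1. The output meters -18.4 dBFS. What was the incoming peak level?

-1.4 dBFS

Before make-up, the level was -18.4 − 5 = -23.4 dBFS.
Post-compression overshoot = -23.4 − (-34.4) = 11 dB.
Undo the ratio: input overshoot = 11 × 3 = 33 dB, giving input = -1.4 dBFS.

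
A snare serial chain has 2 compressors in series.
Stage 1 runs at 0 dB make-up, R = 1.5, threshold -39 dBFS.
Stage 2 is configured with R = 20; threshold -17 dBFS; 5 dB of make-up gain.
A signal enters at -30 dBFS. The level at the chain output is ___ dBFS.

Stage 1: -30 dBFS is 9 dB over -39 dBFS; at 1.5:1 that becomes 6 dB over, giving -33 dBFS.
Stage 2: -33 dBFS ≤ -17 dBFS, so stage 2 doesn't engage; make-up brings it to -28 dBFS.

-28 dBFS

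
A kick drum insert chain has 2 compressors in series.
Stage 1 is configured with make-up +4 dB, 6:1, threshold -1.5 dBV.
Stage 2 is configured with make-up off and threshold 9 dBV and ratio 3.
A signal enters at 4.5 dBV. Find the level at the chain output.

Stage 1: 6 dB above -1.5 dBV, reduced 6:1 to 1 dB above → -0.5 dBV; +4 dB make-up → 3.5 dBV.
Stage 2: 3.5 dBV is at or below the 9 dBV threshold — no compression; output 3.5 dBV.

3.5 dBV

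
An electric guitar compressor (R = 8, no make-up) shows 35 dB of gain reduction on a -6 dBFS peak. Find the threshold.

Input is 40 dB above T (since output overshoot × R = input overshoot: (-41 − T)·8 = -6 − T gives T = -46 dBFS).
Check: -46 + (-6 − (-46))/8 = -46 + 5 = -41 dBFS. ✓

-46 dBFS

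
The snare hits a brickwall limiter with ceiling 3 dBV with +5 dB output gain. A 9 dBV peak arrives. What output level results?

8 dBV

At ∞:1, everything above 3 dBV is held at the ceiling.
Output gain then adds 5 dB: 3 + 5 = 8 dBV.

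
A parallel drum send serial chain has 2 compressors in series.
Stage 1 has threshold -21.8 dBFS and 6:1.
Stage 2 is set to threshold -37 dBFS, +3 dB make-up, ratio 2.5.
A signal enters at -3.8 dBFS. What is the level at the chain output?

Stage 1: 18 dB above -21.8 dBFS, reduced 6:1 to 3 dB above → -18.8 dBFS.
Stage 2: -18.8 dBFS is 18.2 dB over -37 dBFS; at 2.5:1 that becomes 7.28 dB over, giving -29.72 dBFS; +3 dB make-up → -26.72 dBFS.

-26.72 dBFS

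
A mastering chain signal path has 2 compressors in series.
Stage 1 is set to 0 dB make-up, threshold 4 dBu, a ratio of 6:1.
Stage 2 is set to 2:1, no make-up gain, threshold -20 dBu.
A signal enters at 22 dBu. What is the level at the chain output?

Stage 1: 18 dB above 4 dBu, reduced 6:1 to 3 dB above → 7 dBu.
Stage 2: 27 dB above -20 dBu, reduced 2:1 to 13.5 dB above → -6.5 dBu.

-6.5 dBu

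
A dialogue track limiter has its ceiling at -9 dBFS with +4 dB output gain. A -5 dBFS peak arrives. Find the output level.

At ∞:1, everything above -9 dBFS is held at the ceiling.
Output gain then adds 4 dB: -9 + 4 = -5 dBFS.

-5 dBFS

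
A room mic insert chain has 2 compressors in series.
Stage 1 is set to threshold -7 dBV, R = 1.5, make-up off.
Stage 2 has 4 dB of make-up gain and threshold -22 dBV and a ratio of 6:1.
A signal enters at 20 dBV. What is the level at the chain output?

-12.5 dBV

Stage 1: 27 dB above -7 dBV, reduced 1.5:1 to 18 dB above → 11 dBV.
Stage 2: 11 dBV is 33 dB over -22 dBV; at 6:1 that becomes 5.5 dB over, giving -16.5 dBV; +4 dB make-up → -12.5 dBV.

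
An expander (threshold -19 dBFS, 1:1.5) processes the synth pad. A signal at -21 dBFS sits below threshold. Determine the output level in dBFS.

-22 dBFS

Undershoot = (-19) − (-21) = 2 dB.
At 1:1.5, that expands to 3 dB under threshold.
Output = -19 − 3 = -22 dBFS.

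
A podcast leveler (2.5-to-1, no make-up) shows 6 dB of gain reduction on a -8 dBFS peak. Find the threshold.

Gain reduction = -8 − (-14) = 6 dB; output overshoot = GR / (R − 1) = 6 / 1.5 = 4 dB.
Threshold = output − output overshoot = -14 − 4 = -18 dBFS.

-18 dBFS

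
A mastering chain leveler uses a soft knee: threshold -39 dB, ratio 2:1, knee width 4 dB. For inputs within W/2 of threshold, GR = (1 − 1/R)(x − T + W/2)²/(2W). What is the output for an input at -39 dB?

x − T + W/2 = -39 − (-39) + 2 = 2.
GR = (1 − 1/2) × 2² / 8 = 0.5 × 4 / 8 = 0.25 dB.
Output = -39 − 0.25 = -39.25 dB.

-39.25 dB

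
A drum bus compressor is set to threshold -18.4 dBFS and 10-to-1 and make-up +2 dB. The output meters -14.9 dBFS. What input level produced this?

-3.4 dBFS

Stripping the +2 dB make-up gives -16.9 dBFS at the gain stage.
The compressed level sits -16.9 − (-18.4) = 1.5 dB over threshold.
Input overshoot = R × output overshoot = 15 dB → input = -18.4 + 15 = -3.4 dBFS.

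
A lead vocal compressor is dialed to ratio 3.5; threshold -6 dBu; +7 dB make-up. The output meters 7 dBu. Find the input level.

15 dBu

Stripping the +7 dB make-up gives 0 dBu at the gain stage.
Post-compression overshoot = 0 − (-6) = 6 dB.
Input overshoot = R × output overshoot = 21 dB → input = -6 + 21 = 15 dBu.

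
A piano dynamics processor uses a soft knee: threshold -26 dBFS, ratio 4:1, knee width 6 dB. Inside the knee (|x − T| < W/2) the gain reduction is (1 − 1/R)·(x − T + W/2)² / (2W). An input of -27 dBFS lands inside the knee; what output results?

x − T + W/2 = -27 − (-26) + 3 = 2.
GR = (1 − 1/4) × 2² / 12 = 0.75 × 4 / 12 = 0.25 dB.
Output = -27 − 0.25 = -27.25 dBFS.

-27.25 dBFS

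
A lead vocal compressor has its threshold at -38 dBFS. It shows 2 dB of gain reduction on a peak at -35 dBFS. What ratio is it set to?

Input overshoot = -35 − (-38) = 3 dB.
Output overshoot = 3 − 2 = 1 dB.
Ratio = input overshoot / output overshoot = 3 / 1 = 3.

3:1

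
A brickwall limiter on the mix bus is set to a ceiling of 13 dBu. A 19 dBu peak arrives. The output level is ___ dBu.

The limiter clamps the peak to its 13 dBu ceiling.

13 dBu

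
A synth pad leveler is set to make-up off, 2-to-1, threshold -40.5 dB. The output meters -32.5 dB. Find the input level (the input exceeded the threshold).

-24.5 dB

That's 8 dB above the -40.5 dB threshold.
Before 2:1 compression the overshoot was 8 × 2 = 16 dB, so input = -40.5 + 16 = -24.5 dB.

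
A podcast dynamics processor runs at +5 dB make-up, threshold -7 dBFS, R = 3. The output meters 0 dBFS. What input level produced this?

Remove make-up: 0 − 5 = -5 dBFS.
The compressed level sits -5 − (-7) = 2 dB over threshold.
Before 3:1 compression the overshoot was 2 × 3 = 6 dB, so input = -7 + 6 = -1 dBFS.

-1 dBFS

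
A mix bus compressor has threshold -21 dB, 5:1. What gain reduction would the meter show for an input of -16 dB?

The signal is 5 dB above threshold.
After 5:1 compression the overshoot becomes 5/5 = 1 dB.
Gain reduction = 5 − 1 = 4 dB.

4 dB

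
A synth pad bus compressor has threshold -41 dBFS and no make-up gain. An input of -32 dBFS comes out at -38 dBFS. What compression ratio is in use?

Input overshoot = -32 − (-41) = 9 dB; output overshoot = -38 − (-41) = 3 dB.
Ratio = 9 / 3 = 3.

3:1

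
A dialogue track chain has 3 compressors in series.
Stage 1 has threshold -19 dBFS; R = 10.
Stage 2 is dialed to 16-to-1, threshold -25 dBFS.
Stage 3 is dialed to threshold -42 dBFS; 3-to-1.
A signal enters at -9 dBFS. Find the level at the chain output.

Stage 1: 10 dB above -19 dBFS, reduced 10:1 to 1 dB above → -18 dBFS.
Stage 2: -18 dBFS is 7 dB over -25 dBFS; at 16:1 that becomes 0.4375 dB over, giving -24.5625 dBFS.
Stage 3: -24.5625 dBFS is 17.4375 dB over -42 dBFS; at 3:1 that becomes 5.8125 dB over, giving -36.1875 dBFS.

-36.1875 dBFS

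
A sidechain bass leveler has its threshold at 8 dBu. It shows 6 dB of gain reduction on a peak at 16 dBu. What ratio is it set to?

4:1

Input overshoot = 16 − 8 = 8 dB.
Output overshoot = 8 − 6 = 2 dB.
Ratio = input overshoot / output overshoot = 8 / 2 = 4.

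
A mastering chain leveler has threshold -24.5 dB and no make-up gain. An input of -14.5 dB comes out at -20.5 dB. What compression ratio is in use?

2.5:1

Input overshoot = -14.5 − (-24.5) = 10 dB; output overshoot = -20.5 − (-24.5) = 4 dB.
Ratio = 10 / 4 = 2.5.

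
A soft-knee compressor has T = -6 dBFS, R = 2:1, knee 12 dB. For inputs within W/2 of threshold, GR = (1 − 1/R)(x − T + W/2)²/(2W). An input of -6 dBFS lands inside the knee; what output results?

x − T + W/2 = -6 − (-6) + 6 = 6.
GR = (1 − 1/2) × 6² / 24 = 0.5 × 36 / 24 = 0.75 dB.
Output = -6 − 0.75 = -6.75 dBFS.

-6.75 dBFS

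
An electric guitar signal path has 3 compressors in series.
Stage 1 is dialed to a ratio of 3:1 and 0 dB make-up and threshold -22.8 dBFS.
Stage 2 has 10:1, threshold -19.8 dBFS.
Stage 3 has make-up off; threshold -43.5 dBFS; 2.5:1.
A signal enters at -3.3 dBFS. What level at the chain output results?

-33.88 dBFS

Stage 1: -3.3 dBFS is 19.5 dB over -22.8 dBFS; at 3:1 that becomes 6.5 dB over, giving -16.3 dBFS.
Stage 2: overshoot 3.5 dB → 3.5/10 = 0.35 dB → -19.45 dBFS.
Stage 3: overshoot 24.05 dB → 24.05/2.5 = 9.62 dB → -33.88 dBFS.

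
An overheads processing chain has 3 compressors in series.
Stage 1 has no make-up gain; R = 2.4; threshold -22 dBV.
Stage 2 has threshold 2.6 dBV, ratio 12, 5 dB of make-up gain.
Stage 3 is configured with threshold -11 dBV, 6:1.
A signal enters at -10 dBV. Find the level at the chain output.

Stage 1: -10 dBV is 12 dB over -22 dBV; at 2.4:1 that becomes 5 dB over, giving -17 dBV.
Stage 2: below threshold (-17 ≤ 2.6); passes unchanged; make-up brings it to -12 dBV.
Stage 3: -12 dBV ≤ -11 dBV, so stage 3 doesn't engage; output -12 dBV.

-12 dBV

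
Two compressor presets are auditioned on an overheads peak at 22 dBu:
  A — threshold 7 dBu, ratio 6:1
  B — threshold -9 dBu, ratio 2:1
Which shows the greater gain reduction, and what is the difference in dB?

B, by 3 dB

A: GR = 15 − 15/6 = 12.5 dB.
B: GR = 31 − 31/2 = 15.5 dB.
B applies 3 dB more gain reduction.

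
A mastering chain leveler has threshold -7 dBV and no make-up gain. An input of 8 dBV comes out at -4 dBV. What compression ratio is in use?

Input overshoot = 8 − (-7) = 15 dB; output overshoot = -4 − (-7) = 3 dB.
Ratio = 15 / 3 = 5.

5:1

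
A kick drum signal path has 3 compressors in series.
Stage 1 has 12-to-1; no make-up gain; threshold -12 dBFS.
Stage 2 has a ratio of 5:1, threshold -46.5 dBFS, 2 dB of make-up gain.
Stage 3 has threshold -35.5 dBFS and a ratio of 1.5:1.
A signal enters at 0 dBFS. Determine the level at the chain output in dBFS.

-37.4 dBFS

Stage 1: 12 dB above -12 dBFS, reduced 12:1 to 1 dB above → -11 dBFS.
Stage 2: overshoot 35.5 dB → 35.5/5 = 7.1 dB → -39.4 dBFS; +2 dB make-up → -37.4 dBFS.
Stage 3: below threshold (-37.4 ≤ -35.5); passes unchanged; output -37.4 dBFS.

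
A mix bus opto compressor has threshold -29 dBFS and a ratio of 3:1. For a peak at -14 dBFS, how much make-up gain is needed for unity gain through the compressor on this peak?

The peak compresses to -29 + 15/3 = -24 dBFS.
To reach -14 dBFS requires -14 − (-24) = 10 dB of make-up.

10 dB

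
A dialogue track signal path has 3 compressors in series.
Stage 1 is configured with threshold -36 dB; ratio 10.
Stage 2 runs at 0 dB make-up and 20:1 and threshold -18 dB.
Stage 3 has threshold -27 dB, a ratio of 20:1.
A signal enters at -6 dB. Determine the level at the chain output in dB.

-33 dB

Stage 1: overshoot 30 dB → 30/10 = 3 dB → -33 dB.
Stage 2: -33 dB ≤ -18 dB, so stage 2 doesn't engage; output -33 dB.
Stage 3: below threshold (-33 ≤ -27); passes unchanged; output -33 dB.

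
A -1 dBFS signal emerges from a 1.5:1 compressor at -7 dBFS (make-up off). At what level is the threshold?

-19 dBFS

Let T be the threshold. Output overshoot = (input overshoot)/R, so -7 − T = (-1 − T)/1.5.
1.5·(-7 − T) = -1 − T → 0.5·T = -10.5 − (-1) = -9.5.
T = -9.5/0.5 = -19 dBFS.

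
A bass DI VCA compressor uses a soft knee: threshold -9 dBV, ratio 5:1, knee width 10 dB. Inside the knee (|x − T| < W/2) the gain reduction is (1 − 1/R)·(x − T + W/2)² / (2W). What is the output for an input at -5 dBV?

-8.24 dBV

x − T + W/2 = -5 − (-9) + 5 = 9.
GR = (1 − 1/5) × 9² / 20 = 0.8 × 81 / 20 = 3.24 dB.
Output = -5 − 3.24 = -8.24 dBV.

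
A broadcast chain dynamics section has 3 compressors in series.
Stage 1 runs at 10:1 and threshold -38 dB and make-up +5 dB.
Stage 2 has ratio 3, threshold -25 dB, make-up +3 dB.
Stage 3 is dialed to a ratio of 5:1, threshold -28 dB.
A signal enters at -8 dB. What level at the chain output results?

Stage 1: overshoot 30 dB → 30/10 = 3 dB → -35 dB; +5 dB make-up → -30 dB.
Stage 2: -30 dB is at or below the -25 dB threshold — no compression; make-up brings it to -27 dB.
Stage 3: overshoot 1 dB → 1/5 = 0.2 dB → -27.8 dB.

-27.8 dB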